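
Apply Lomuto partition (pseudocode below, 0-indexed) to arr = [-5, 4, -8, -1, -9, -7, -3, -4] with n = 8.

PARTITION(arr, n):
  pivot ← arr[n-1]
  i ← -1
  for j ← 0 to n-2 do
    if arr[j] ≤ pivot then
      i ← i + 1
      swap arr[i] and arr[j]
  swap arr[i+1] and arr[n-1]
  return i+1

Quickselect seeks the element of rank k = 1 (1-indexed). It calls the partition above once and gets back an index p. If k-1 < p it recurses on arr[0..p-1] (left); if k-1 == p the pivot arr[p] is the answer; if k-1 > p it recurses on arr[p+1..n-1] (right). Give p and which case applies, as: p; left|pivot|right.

pivot = arr[7] = -4; i = -1
j=0: arr[0]=-5 ≤ -4 → i=0, swap arr[0],arr[0] (no change) → [-5, 4, -8, -1, -9, -7, -3, -4]
j=1: arr[1]=4 > -4 → no swap
j=2: arr[2]=-8 ≤ -4 → i=1, swap arr[1],arr[2] → [-5, -8, 4, -1, -9, -7, -3, -4]
j=3: arr[3]=-1 > -4 → no swap
j=4: arr[4]=-9 ≤ -4 → i=2, swap arr[2],arr[4] → [-5, -8, -9, -1, 4, -7, -3, -4]
j=5: arr[5]=-7 ≤ -4 → i=3, swap arr[3],arr[5] → [-5, -8, -9, -7, 4, -1, -3, -4]
j=6: arr[6]=-3 > -4 → no swap
final swap arr[4],arr[7] → [-5, -8, -9, -7, -4, -1, -3, 4]; return 4
p = 4; k-1 = 0 < 4 ⇒ left

4; left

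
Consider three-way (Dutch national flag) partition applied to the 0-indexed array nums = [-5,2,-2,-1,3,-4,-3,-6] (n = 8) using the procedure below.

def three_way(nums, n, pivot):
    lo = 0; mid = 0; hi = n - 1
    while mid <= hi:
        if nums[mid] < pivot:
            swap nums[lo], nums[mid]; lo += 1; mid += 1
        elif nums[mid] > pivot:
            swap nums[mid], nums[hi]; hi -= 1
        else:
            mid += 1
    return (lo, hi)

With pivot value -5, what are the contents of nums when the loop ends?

pivot = -5; lo=0, mid=0, hi=7
nums[mid]=-5=-5: mid=1
nums[mid]=2>-5: swap nums[1],nums[7]; hi=6 → [-5,-6,-2,-1,3,-4,-3,2]
nums[mid]=-6<-5: swap nums[0],nums[1]; lo=1,mid=2 → [-6,-5,-2,-1,3,-4,-3,2]
nums[mid]=-2>-5: swap nums[2],nums[6]; hi=5 → [-6,-5,-3,-1,3,-4,-2,2]
nums[mid]=-3>-5: swap nums[2],nums[5]; hi=4 → [-6,-5,-4,-1,3,-3,-2,2]
nums[mid]=-4>-5: swap nums[2],nums[4]; hi=3 → [-6,-5,3,-1,-4,-3,-2,2]
nums[mid]=3>-5: swap nums[2],nums[3]; hi=2 → [-6,-5,-1,3,-4,-3,-2,2]
nums[mid]=-1>-5: swap nums[2],nums[2]; hi=1 → [-6,-5,-1,3,-4,-3,-2,2]
end: lo=1, hi=1; nums = [-6,-5,-1,3,-4,-3,-2,2]

[-6,-5,-1,3,-4,-3,-2,2]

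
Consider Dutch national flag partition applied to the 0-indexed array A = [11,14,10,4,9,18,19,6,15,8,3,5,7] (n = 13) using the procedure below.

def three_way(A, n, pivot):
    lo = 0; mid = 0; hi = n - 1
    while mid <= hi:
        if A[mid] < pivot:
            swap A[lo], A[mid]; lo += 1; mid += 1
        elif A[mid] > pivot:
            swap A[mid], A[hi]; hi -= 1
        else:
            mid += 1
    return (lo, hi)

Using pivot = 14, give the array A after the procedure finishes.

pivot = 14; lo=0, mid=0, hi=12
A[mid]=11<14: swap A[0],A[0]; lo=1,mid=1 → [11,14,10,4,9,18,19,6,15,8,3,5,7]
A[mid]=14=14: mid=2
A[mid]=10<14: swap A[1],A[2]; lo=2,mid=3 → [11,10,14,4,9,18,19,6,15,8,3,5,7]
A[mid]=4<14: swap A[2],A[3]; lo=3,mid=4 → [11,10,4,14,9,18,19,6,15,8,3,5,7]
A[mid]=9<14: swap A[3],A[4]; lo=4,mid=5 → [11,10,4,9,14,18,19,6,15,8,3,5,7]
A[mid]=18>14: swap A[5],A[12]; hi=11 → [11,10,4,9,14,7,19,6,15,8,3,5,18]
A[mid]=7<14: swap A[4],A[5]; lo=5,mid=6 → [11,10,4,9,7,14,19,6,15,8,3,5,18]
A[mid]=19>14: swap A[6],A[11]; hi=10 → [11,10,4,9,7,14,5,6,15,8,3,19,18]
A[mid]=5<14: swap A[5],A[6]; lo=6,mid=7 → [11,10,4,9,7,5,14,6,15,8,3,19,18]
A[mid]=6<14: swap A[6],A[7]; lo=7,mid=8 → [11,10,4,9,7,5,6,14,15,8,3,19,18]
A[mid]=15>14: swap A[8],A[10]; hi=9 → [11,10,4,9,7,5,6,14,3,8,15,19,18]
A[mid]=3<14: swap A[7],A[8]; lo=8,mid=9 → [11,10,4,9,7,5,6,3,14,8,15,19,18]
A[mid]=8<14: swap A[8],A[9]; lo=9,mid=10 → [11,10,4,9,7,5,6,3,8,14,15,19,18]
end: lo=9, hi=9; A = [11,10,4,9,7,5,6,3,8,14,15,19,18]

[11,10,4,9,7,5,6,3,8,14,15,19,18]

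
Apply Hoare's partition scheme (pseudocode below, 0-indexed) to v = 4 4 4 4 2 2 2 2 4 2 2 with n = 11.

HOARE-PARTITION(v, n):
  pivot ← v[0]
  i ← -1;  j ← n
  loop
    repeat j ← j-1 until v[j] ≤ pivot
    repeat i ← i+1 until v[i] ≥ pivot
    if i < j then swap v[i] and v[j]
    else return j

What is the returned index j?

6

pivot = v[0] = 4; i = -1, j = 11
j→10 (v[10]=2≤4), i→0 (v[0]=4≥4); i<j, swap → 2 4 4 4 2 2 2 2 4 2 4
j→9 (v[9]=2≤4), i→1 (v[1]=4≥4); i<j, swap → 2 2 4 4 2 2 2 2 4 4 4
j→8 (v[8]=4≤4), i→2 (v[2]=4≥4); i<j, swap → 2 2 4 4 2 2 2 2 4 4 4
j→7 (v[7]=2≤4), i→3 (v[3]=4≥4); i<j, swap → 2 2 4 2 2 2 2 4 4 4 4
j→6, i→7; i≥j, return j=6. v = 2 2 4 2 2 2 2 4 4 4 4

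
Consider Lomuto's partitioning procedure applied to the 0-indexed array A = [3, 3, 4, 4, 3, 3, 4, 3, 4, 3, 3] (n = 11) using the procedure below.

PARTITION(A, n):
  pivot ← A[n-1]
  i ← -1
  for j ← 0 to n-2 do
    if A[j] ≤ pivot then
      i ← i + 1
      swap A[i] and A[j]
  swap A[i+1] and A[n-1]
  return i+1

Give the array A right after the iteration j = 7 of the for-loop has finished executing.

[3, 3, 3, 3, 3, 4, 4, 4, 4, 3, 3]

pivot = A[10] = 3; i = -1
j=0: A[0]=3 ≤ 3 → i=0, swap A[0],A[0] (no change) → [3, 3, 4, 4, 3, 3, 4, 3, 4, 3, 3]
j=1: A[1]=3 ≤ 3 → i=1, swap A[1],A[1] (no change) → [3, 3, 4, 4, 3, 3, 4, 3, 4, 3, 3]
j=2: A[2]=4 > 3 → no swap
j=3: A[3]=4 > 3 → no swap
j=4: A[4]=3 ≤ 3 → i=2, swap A[2],A[4] → [3, 3, 3, 4, 4, 3, 4, 3, 4, 3, 3]
j=5: A[5]=3 ≤ 3 → i=3, swap A[3],A[5] → [3, 3, 3, 3, 4, 4, 4, 3, 4, 3, 3]
j=6: A[6]=4 > 3 → no swap
j=7: A[7]=3 ≤ 3 → i=4, swap A[4],A[7] → [3, 3, 3, 3, 3, 4, 4, 4, 4, 3, 3]
(after j=7) A = [3, 3, 3, 3, 3, 4, 4, 4, 4, 3, 3]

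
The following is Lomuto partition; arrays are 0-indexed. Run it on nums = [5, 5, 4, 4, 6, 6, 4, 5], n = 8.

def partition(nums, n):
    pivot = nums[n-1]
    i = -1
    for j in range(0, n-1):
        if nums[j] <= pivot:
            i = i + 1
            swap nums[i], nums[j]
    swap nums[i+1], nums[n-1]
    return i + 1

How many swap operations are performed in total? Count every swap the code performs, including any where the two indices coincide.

pivot = nums[7] = 5; i = -1
j=0: nums[0]=5 ≤ 5 → i=0, swap nums[0],nums[0] (no change) → [5, 5, 4, 4, 6, 6, 4, 5]
j=1: nums[1]=5 ≤ 5 → i=1, swap nums[1],nums[1] (no change) → [5, 5, 4, 4, 6, 6, 4, 5]
j=2: nums[2]=4 ≤ 5 → i=2, swap nums[2],nums[2] (no change) → [5, 5, 4, 4, 6, 6, 4, 5]
j=3: nums[3]=4 ≤ 5 → i=3, swap nums[3],nums[3] (no change) → [5, 5, 4, 4, 6, 6, 4, 5]
j=4: nums[4]=6 > 5 → no swap
j=5: nums[5]=6 > 5 → no swap
j=6: nums[6]=4 ≤ 5 → i=4, swap nums[4],nums[6] → [5, 5, 4, 4, 4, 6, 6, 5]
final swap nums[5],nums[7] → [5, 5, 4, 4, 4, 5, 6, 6]; return 5

6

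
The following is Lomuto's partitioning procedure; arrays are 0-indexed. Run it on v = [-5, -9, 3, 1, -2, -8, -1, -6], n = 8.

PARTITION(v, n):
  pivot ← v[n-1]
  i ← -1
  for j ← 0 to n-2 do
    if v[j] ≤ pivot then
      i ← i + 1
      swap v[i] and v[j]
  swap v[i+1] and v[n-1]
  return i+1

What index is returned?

2

pivot = v[7] = -6; i = -1
j=0: v[0]=-5 > -6 → no swap
j=1: v[1]=-9 ≤ -6 → i=0, swap v[0],v[1] → [-9, -5, 3, 1, -2, -8, -1, -6]
j=2: v[2]=3 > -6 → no swap
j=3: v[3]=1 > -6 → no swap
j=4: v[4]=-2 > -6 → no swap
j=5: v[5]=-8 ≤ -6 → i=1, swap v[1],v[5] → [-9, -8, 3, 1, -2, -5, -1, -6]
j=6: v[6]=-1 > -6 → no swap
final swap v[2],v[7] → [-9, -8, -6, 1, -2, -5, -1, 3]; return 2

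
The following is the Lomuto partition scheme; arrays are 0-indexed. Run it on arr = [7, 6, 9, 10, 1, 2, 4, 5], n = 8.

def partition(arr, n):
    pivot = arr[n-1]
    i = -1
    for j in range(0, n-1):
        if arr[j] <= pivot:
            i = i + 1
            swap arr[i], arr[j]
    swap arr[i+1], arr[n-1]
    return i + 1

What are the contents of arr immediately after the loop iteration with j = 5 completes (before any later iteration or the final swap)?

pivot=5, i=-1
j=0: 7>5, skip
j=1: 6>5, skip
j=2: 9>5, skip
j=3: 10>5, skip
j=4: 1≤5, i=0, swap(0,4) ⇒ [1, 6, 9, 10, 7, 2, 4, 5]
j=5: 2≤5, i=1, swap(1,5) ⇒ [1, 2, 9, 10, 7, 6, 4, 5]
(after j=5) arr = [1, 2, 9, 10, 7, 6, 4, 5]

[1, 2, 9, 10, 7, 6, 4, 5]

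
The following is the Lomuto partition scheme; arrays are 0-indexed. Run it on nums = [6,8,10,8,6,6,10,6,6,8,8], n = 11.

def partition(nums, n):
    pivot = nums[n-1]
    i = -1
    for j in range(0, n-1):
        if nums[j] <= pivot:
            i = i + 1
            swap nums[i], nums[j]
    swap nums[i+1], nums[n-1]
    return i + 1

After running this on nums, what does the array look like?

pivot = nums[10] = 8; i = -1
j=0: nums[0]=6 ≤ 8 → i=0, swap nums[0],nums[0] (no change) → [6,8,10,8,6,6,10,6,6,8,8]
j=1: nums[1]=8 ≤ 8 → i=1, swap nums[1],nums[1] (no change) → [6,8,10,8,6,6,10,6,6,8,8]
j=2: nums[2]=10 > 8 → no swap
j=3: nums[3]=8 ≤ 8 → i=2, swap nums[2],nums[3] → [6,8,8,10,6,6,10,6,6,8,8]
j=4: nums[4]=6 ≤ 8 → i=3, swap nums[3],nums[4] → [6,8,8,6,10,6,10,6,6,8,8]
j=5: nums[5]=6 ≤ 8 → i=4, swap nums[4],nums[5] → [6,8,8,6,6,10,10,6,6,8,8]
j=6: nums[6]=10 > 8 → no swap
j=7: nums[7]=6 ≤ 8 → i=5, swap nums[5],nums[7] → [6,8,8,6,6,6,10,10,6,8,8]
j=8: nums[8]=6 ≤ 8 → i=6, swap nums[6],nums[8] → [6,8,8,6,6,6,6,10,10,8,8]
j=9: nums[9]=8 ≤ 8 → i=7, swap nums[7],nums[9] → [6,8,8,6,6,6,6,8,10,10,8]
final swap nums[8],nums[10] → [6,8,8,6,6,6,6,8,8,10,10]; return 8

[6,8,8,6,6,6,6,8,8,10,10]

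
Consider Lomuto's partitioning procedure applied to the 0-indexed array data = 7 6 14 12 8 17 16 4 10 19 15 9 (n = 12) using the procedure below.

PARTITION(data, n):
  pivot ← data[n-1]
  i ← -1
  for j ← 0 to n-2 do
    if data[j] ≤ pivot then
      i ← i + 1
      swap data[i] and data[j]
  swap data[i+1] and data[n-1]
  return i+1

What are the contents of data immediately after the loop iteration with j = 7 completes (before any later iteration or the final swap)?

7 6 8 4 14 17 16 12 10 19 15 9

pivot = data[11] = 9; i = -1
j=0: data[0]=7 ≤ 9 → i=0, swap data[0],data[0] (no change) → 7 6 14 12 8 17 16 4 10 19 15 9
j=1: data[1]=6 ≤ 9 → i=1, swap data[1],data[1] (no change) → 7 6 14 12 8 17 16 4 10 19 15 9
j=2: data[2]=14 > 9 → no swap
j=3: data[3]=12 > 9 → no swap
j=4: data[4]=8 ≤ 9 → i=2, swap data[2],data[4] → 7 6 8 12 14 17 16 4 10 19 15 9
j=5: data[5]=17 > 9 → no swap
j=6: data[6]=16 > 9 → no swap
j=7: data[7]=4 ≤ 9 → i=3, swap data[3],data[7] → 7 6 8 4 14 17 16 12 10 19 15 9
(after j=7) data = 7 6 8 4 14 17 16 12 10 19 15 9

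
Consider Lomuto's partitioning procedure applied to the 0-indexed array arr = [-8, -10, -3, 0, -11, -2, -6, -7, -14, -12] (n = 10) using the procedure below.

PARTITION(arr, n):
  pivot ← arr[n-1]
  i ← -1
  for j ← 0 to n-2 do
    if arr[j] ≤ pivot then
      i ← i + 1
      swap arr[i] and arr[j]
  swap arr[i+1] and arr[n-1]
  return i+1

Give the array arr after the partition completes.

[-14, -12, -3, 0, -11, -2, -6, -7, -8, -10]

pivot=-12, i=-1
j=0: -8>-12, skip
j=1: -10>-12, skip
j=2: -3>-12, skip
j=3: 0>-12, skip
j=4: -11>-12, skip
j=5: -2>-12, skip
j=6: -6>-12, skip
j=7: -7>-12, skip
j=8: -14≤-12, i=0, swap(0,8) ⇒ [-14, -10, -3, 0, -11, -2, -6, -7, -8, -12]
swap(1,9) ⇒ [-14, -12, -3, 0, -11, -2, -6, -7, -8, -10]; return 1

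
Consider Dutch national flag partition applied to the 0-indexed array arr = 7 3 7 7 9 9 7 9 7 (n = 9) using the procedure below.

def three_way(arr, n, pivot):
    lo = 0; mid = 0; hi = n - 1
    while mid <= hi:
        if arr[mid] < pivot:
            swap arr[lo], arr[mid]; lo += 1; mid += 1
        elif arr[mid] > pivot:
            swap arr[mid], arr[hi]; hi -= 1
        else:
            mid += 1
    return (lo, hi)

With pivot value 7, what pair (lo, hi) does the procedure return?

(1, 5)

lo=0 mid=0 hi=8
7=7: mid=1
3<7: swap(0,1), lo=1 mid=2 ⇒ 3 7 7 7 9 9 7 9 7
7=7: mid=3
7=7: mid=4
9>7: swap(4,8), hi=7 ⇒ 3 7 7 7 7 9 7 9 9
7=7: mid=5
9>7: swap(5,7), hi=6 ⇒ 3 7 7 7 7 9 7 9 9
9>7: swap(5,6), hi=5 ⇒ 3 7 7 7 7 7 9 9 9
7=7: mid=6
done. lo=1 hi=5; arr=3 7 7 7 7 7 9 9 9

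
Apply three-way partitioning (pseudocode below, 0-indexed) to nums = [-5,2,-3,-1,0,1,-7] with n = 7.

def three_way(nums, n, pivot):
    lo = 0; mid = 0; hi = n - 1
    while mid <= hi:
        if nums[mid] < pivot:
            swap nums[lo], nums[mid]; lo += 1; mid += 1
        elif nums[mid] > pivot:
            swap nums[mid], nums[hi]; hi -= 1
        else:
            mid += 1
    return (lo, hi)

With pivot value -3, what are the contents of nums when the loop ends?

[-5,-7,-3,0,1,-1,2]

lo=0 mid=0 hi=6
-5<-3: swap(0,0), lo=1 mid=1 ⇒ [-5,2,-3,-1,0,1,-7]
2>-3: swap(1,6), hi=5 ⇒ [-5,-7,-3,-1,0,1,2]
-7<-3: swap(1,1), lo=2 mid=2 ⇒ [-5,-7,-3,-1,0,1,2]
-3=-3: mid=3
-1>-3: swap(3,5), hi=4 ⇒ [-5,-7,-3,1,0,-1,2]
1>-3: swap(3,4), hi=3 ⇒ [-5,-7,-3,0,1,-1,2]
0>-3: swap(3,3), hi=2 ⇒ [-5,-7,-3,0,1,-1,2]
done. lo=2 hi=2; nums=[-5,-7,-3,0,1,-1,2]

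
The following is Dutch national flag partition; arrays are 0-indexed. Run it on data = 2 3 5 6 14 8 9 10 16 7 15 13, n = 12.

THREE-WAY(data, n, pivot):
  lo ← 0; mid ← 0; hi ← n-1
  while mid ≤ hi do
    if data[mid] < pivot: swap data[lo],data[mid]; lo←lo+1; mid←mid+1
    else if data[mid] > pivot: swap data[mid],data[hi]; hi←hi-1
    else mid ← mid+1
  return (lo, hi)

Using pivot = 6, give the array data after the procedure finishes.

lo=0 mid=0 hi=11
2<6: swap(0,0), lo=1 mid=1 ⇒ 2 3 5 6 14 8 9 10 16 7 15 13
3<6: swap(1,1), lo=2 mid=2 ⇒ 2 3 5 6 14 8 9 10 16 7 15 13
5<6: swap(2,2), lo=3 mid=3 ⇒ 2 3 5 6 14 8 9 10 16 7 15 13
6=6: mid=4
14>6: swap(4,11), hi=10 ⇒ 2 3 5 6 13 8 9 10 16 7 15 14
13>6: swap(4,10), hi=9 ⇒ 2 3 5 6 15 8 9 10 16 7 13 14
15>6: swap(4,9), hi=8 ⇒ 2 3 5 6 7 8 9 10 16 15 13 14
7>6: swap(4,8), hi=7 ⇒ 2 3 5 6 16 8 9 10 7 15 13 14
16>6: swap(4,7), hi=6 ⇒ 2 3 5 6 10 8 9 16 7 15 13 14
10>6: swap(4,6), hi=5 ⇒ 2 3 5 6 9 8 10 16 7 15 13 14
9>6: swap(4,5), hi=4 ⇒ 2 3 5 6 8 9 10 16 7 15 13 14
8>6: swap(4,4), hi=3 ⇒ 2 3 5 6 8 9 10 16 7 15 13 14
done. lo=3 hi=3; data=2 3 5 6 8 9 10 16 7 15 13 14

2 3 5 6 8 9 10 16 7 15 13 14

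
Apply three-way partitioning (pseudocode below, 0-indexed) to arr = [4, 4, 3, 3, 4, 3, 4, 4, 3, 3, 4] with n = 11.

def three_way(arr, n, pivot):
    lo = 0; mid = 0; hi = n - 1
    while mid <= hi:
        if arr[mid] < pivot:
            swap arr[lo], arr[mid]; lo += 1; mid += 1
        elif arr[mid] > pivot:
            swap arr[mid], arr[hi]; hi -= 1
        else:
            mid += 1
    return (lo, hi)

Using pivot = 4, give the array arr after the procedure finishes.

[3, 3, 3, 3, 3, 4, 4, 4, 4, 4, 4]

lo=0 mid=0 hi=10
4=4: mid=1
4=4: mid=2
3<4: swap(0,2), lo=1 mid=3 ⇒ [3, 4, 4, 3, 4, 3, 4, 4, 3, 3, 4]
3<4: swap(1,3), lo=2 mid=4 ⇒ [3, 3, 4, 4, 4, 3, 4, 4, 3, 3, 4]
4=4: mid=5
3<4: swap(2,5), lo=3 mid=6 ⇒ [3, 3, 3, 4, 4, 4, 4, 4, 3, 3, 4]
4=4: mid=7
4=4: mid=8
3<4: swap(3,8), lo=4 mid=9 ⇒ [3, 3, 3, 3, 4, 4, 4, 4, 4, 3, 4]
3<4: swap(4,9), lo=5 mid=10 ⇒ [3, 3, 3, 3, 3, 4, 4, 4, 4, 4, 4]
4=4: mid=11
done. lo=5 hi=10; arr=[3, 3, 3, 3, 3, 4, 4, 4, 4, 4, 4]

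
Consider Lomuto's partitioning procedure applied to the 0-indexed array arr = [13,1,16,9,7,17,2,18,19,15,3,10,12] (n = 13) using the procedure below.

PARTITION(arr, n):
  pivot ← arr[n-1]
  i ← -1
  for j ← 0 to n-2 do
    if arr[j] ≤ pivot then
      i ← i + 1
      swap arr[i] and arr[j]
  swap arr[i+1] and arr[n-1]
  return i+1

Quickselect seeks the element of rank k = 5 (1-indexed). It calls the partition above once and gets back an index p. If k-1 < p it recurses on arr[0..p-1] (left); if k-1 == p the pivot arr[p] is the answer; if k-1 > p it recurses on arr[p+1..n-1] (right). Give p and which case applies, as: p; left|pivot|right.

pivot = arr[12] = 12; i = -1
j=0: arr[0]=13 > 12 → no swap
j=1: arr[1]=1 ≤ 12 → i=0, swap arr[0],arr[1] → [1,13,16,9,7,17,2,18,19,15,3,10,12]
j=2: arr[2]=16 > 12 → no swap
j=3: arr[3]=9 ≤ 12 → i=1, swap arr[1],arr[3] → [1,9,16,13,7,17,2,18,19,15,3,10,12]
j=4: arr[4]=7 ≤ 12 → i=2, swap arr[2],arr[4] → [1,9,7,13,16,17,2,18,19,15,3,10,12]
j=5: arr[5]=17 > 12 → no swap
j=6: arr[6]=2 ≤ 12 → i=3, swap arr[3],arr[6] → [1,9,7,2,16,17,13,18,19,15,3,10,12]
j=7: arr[7]=18 > 12 → no swap
j=8: arr[8]=19 > 12 → no swap
j=9: arr[9]=15 > 12 → no swap
j=10: arr[10]=3 ≤ 12 → i=4, swap arr[4],arr[10] → [1,9,7,2,3,17,13,18,19,15,16,10,12]
j=11: arr[11]=10 ≤ 12 → i=5, swap arr[5],arr[11] → [1,9,7,2,3,10,13,18,19,15,16,17,12]
final swap arr[6],arr[12] → [1,9,7,2,3,10,12,18,19,15,16,17,13]; return 6
p = 6; k-1 = 4 < 6 ⇒ left

6; left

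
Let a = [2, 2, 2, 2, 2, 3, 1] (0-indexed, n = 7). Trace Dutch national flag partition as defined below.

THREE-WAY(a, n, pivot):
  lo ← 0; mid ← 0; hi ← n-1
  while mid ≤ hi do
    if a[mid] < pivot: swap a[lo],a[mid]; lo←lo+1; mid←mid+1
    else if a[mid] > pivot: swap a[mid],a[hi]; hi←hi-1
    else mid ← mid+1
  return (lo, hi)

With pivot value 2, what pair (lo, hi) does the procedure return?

pivot = 2; lo=0, mid=0, hi=6
a[mid]=2=2: mid=1
a[mid]=2=2: mid=2
a[mid]=2=2: mid=3
a[mid]=2=2: mid=4
a[mid]=2=2: mid=5
a[mid]=3>2: swap a[5],a[6]; hi=5 → [2, 2, 2, 2, 2, 1, 3]
a[mid]=1<2: swap a[0],a[5]; lo=1,mid=6 → [1, 2, 2, 2, 2, 2, 3]
end: lo=1, hi=5; a = [1, 2, 2, 2, 2, 2, 3]

(1, 5)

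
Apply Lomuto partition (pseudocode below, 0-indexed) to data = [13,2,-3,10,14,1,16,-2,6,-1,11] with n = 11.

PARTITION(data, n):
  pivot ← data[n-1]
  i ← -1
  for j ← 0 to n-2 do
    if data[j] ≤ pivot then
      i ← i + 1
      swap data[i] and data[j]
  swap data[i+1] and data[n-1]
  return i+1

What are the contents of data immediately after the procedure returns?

[2,-3,10,1,-2,6,-1,11,13,16,14]

pivot = data[10] = 11; i = -1
j=0: data[0]=13 > 11 → no swap
j=1: data[1]=2 ≤ 11 → i=0, swap data[0],data[1] → [2,13,-3,10,14,1,16,-2,6,-1,11]
j=2: data[2]=-3 ≤ 11 → i=1, swap data[1],data[2] → [2,-3,13,10,14,1,16,-2,6,-1,11]
j=3: data[3]=10 ≤ 11 → i=2, swap data[2],data[3] → [2,-3,10,13,14,1,16,-2,6,-1,11]
j=4: data[4]=14 > 11 → no swap
j=5: data[5]=1 ≤ 11 → i=3, swap data[3],data[5] → [2,-3,10,1,14,13,16,-2,6,-1,11]
j=6: data[6]=16 > 11 → no swap
j=7: data[7]=-2 ≤ 11 → i=4, swap data[4],data[7] → [2,-3,10,1,-2,13,16,14,6,-1,11]
j=8: data[8]=6 ≤ 11 → i=5, swap data[5],data[8] → [2,-3,10,1,-2,6,16,14,13,-1,11]
j=9: data[9]=-1 ≤ 11 → i=6, swap data[6],data[9] → [2,-3,10,1,-2,6,-1,14,13,16,11]
final swap data[7],data[10] → [2,-3,10,1,-2,6,-1,11,13,16,14]; return 7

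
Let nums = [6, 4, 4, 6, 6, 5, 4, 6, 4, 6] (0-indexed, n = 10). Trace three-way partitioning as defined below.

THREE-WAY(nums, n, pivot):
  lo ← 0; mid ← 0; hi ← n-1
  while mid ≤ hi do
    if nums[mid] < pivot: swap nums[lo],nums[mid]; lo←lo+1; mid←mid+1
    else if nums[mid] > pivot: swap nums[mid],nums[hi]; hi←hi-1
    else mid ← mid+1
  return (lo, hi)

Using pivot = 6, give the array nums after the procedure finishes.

[4, 4, 5, 4, 4, 6, 6, 6, 6, 6]

lo=0 mid=0 hi=9
6=6: mid=1
4<6: swap(0,1), lo=1 mid=2 ⇒ [4, 6, 4, 6, 6, 5, 4, 6, 4, 6]
4<6: swap(1,2), lo=2 mid=3 ⇒ [4, 4, 6, 6, 6, 5, 4, 6, 4, 6]
6=6: mid=4
6=6: mid=5
5<6: swap(2,5), lo=3 mid=6 ⇒ [4, 4, 5, 6, 6, 6, 4, 6, 4, 6]
4<6: swap(3,6), lo=4 mid=7 ⇒ [4, 4, 5, 4, 6, 6, 6, 6, 4, 6]
6=6: mid=8
4<6: swap(4,8), lo=5 mid=9 ⇒ [4, 4, 5, 4, 4, 6, 6, 6, 6, 6]
6=6: mid=10
done. lo=5 hi=9; nums=[4, 4, 5, 4, 4, 6, 6, 6, 6, 6]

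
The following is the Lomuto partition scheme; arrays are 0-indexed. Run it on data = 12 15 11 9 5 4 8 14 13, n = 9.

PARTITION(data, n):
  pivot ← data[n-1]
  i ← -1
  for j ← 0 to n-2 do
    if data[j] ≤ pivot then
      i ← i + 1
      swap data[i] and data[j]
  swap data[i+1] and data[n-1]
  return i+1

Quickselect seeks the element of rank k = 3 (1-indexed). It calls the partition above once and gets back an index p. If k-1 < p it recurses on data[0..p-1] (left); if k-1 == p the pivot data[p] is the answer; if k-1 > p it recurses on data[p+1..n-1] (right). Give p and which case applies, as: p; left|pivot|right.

6; left

pivot = data[8] = 13; i = -1
j=0: data[0]=12 ≤ 13 → i=0, swap data[0],data[0] (no change) → 12 15 11 9 5 4 8 14 13
j=1: data[1]=15 > 13 → no swap
j=2: data[2]=11 ≤ 13 → i=1, swap data[1],data[2] → 12 11 15 9 5 4 8 14 13
j=3: data[3]=9 ≤ 13 → i=2, swap data[2],data[3] → 12 11 9 15 5 4 8 14 13
j=4: data[4]=5 ≤ 13 → i=3, swap data[3],data[4] → 12 11 9 5 15 4 8 14 13
j=5: data[5]=4 ≤ 13 → i=4, swap data[4],data[5] → 12 11 9 5 4 15 8 14 13
j=6: data[6]=8 ≤ 13 → i=5, swap data[5],data[6] → 12 11 9 5 4 8 15 14 13
j=7: data[7]=14 > 13 → no swap
final swap data[6],data[8] → 12 11 9 5 4 8 13 14 15; return 6
p = 6; k-1 = 2 < 6 ⇒ left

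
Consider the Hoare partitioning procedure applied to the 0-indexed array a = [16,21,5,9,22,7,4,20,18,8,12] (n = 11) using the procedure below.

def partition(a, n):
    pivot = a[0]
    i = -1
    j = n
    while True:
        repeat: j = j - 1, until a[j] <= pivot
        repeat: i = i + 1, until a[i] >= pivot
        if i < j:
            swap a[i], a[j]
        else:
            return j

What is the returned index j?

pivot=16
j stops at 10 (12), i stops at 0 (16); swap ⇒ [12,21,5,9,22,7,4,20,18,8,16]
j stops at 9 (8), i stops at 1 (21); swap ⇒ [12,8,5,9,22,7,4,20,18,21,16]
j stops at 6 (4), i stops at 4 (22); swap ⇒ [12,8,5,9,4,7,22,20,18,21,16]
j stops at 5, i stops at 6; i≥j ⇒ return 5. a=[12,8,5,9,4,7,22,20,18,21,16]

5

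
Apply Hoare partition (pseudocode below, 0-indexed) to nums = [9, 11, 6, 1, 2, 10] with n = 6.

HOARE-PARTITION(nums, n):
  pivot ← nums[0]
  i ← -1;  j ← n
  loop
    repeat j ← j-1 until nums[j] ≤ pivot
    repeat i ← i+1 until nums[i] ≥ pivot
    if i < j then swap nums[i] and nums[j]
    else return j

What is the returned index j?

2

pivot=9
j stops at 4 (2), i stops at 0 (9); swap ⇒ [2, 11, 6, 1, 9, 10]
j stops at 3 (1), i stops at 1 (11); swap ⇒ [2, 1, 6, 11, 9, 10]
j stops at 2, i stops at 3; i≥j ⇒ return 2. nums=[2, 1, 6, 11, 9, 10]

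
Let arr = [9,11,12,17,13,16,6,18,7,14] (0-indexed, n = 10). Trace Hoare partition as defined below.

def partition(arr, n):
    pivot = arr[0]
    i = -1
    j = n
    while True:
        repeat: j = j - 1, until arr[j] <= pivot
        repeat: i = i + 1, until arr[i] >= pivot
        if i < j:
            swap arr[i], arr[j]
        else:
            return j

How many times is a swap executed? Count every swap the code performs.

pivot = arr[0] = 9; i = -1, j = 10
j→8 (arr[8]=7≤9), i→0 (arr[0]=9≥9); i<j, swap → [7,11,12,17,13,16,6,18,9,14]
j→6 (arr[6]=6≤9), i→1 (arr[1]=11≥9); i<j, swap → [7,6,12,17,13,16,11,18,9,14]
j→1, i→2; i≥j, return j=1. arr = [7,6,12,17,13,16,11,18,9,14]

2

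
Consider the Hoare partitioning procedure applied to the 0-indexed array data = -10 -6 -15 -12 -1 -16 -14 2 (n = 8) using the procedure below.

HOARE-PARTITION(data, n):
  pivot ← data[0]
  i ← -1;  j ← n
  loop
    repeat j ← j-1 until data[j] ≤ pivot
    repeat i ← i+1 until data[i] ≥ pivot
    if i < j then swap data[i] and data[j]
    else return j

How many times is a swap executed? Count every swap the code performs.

pivot=-10
j stops at 6 (-14), i stops at 0 (-10); swap ⇒ -14 -6 -15 -12 -1 -16 -10 2
j stops at 5 (-16), i stops at 1 (-6); swap ⇒ -14 -16 -15 -12 -1 -6 -10 2
j stops at 3, i stops at 4; i≥j ⇒ return 3. data=-14 -16 -15 -12 -1 -6 -10 2

2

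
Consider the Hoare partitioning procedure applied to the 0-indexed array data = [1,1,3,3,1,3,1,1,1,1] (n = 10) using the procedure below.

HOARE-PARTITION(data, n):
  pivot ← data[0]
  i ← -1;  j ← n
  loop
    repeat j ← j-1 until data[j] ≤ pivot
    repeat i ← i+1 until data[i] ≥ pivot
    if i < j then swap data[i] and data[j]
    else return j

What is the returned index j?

4

pivot = data[0] = 1; i = -1, j = 10
j→9 (data[9]=1≤1), i→0 (data[0]=1≥1); i<j, swap → [1,1,3,3,1,3,1,1,1,1]
j→8 (data[8]=1≤1), i→1 (data[1]=1≥1); i<j, swap → [1,1,3,3,1,3,1,1,1,1]
j→7 (data[7]=1≤1), i→2 (data[2]=3≥1); i<j, swap → [1,1,1,3,1,3,1,3,1,1]
j→6 (data[6]=1≤1), i→3 (data[3]=3≥1); i<j, swap → [1,1,1,1,1,3,3,3,1,1]
j→4, i→4; i≥j, return j=4. data = [1,1,1,1,1,3,3,3,1,1]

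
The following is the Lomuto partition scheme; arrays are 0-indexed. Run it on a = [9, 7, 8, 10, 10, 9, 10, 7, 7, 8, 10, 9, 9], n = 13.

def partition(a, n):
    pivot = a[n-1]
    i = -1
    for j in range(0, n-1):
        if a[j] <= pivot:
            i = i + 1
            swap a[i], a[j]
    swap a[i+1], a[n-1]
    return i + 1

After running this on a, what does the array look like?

[9, 7, 8, 9, 7, 7, 8, 9, 9, 10, 10, 10, 10]

pivot=9, i=-1
j=0: 9≤9, i=0, swap(0,0) ⇒ [9, 7, 8, 10, 10, 9, 10, 7, 7, 8, 10, 9, 9]
j=1: 7≤9, i=1, swap(1,1) ⇒ [9, 7, 8, 10, 10, 9, 10, 7, 7, 8, 10, 9, 9]
j=2: 8≤9, i=2, swap(2,2) ⇒ [9, 7, 8, 10, 10, 9, 10, 7, 7, 8, 10, 9, 9]
j=3: 10>9, skip
j=4: 10>9, skip
j=5: 9≤9, i=3, swap(3,5) ⇒ [9, 7, 8, 9, 10, 10, 10, 7, 7, 8, 10, 9, 9]
j=6: 10>9, skip
j=7: 7≤9, i=4, swap(4,7) ⇒ [9, 7, 8, 9, 7, 10, 10, 10, 7, 8, 10, 9, 9]
j=8: 7≤9, i=5, swap(5,8) ⇒ [9, 7, 8, 9, 7, 7, 10, 10, 10, 8, 10, 9, 9]
j=9: 8≤9, i=6, swap(6,9) ⇒ [9, 7, 8, 9, 7, 7, 8, 10, 10, 10, 10, 9, 9]
j=10: 10>9, skip
j=11: 9≤9, i=7, swap(7,11) ⇒ [9, 7, 8, 9, 7, 7, 8, 9, 10, 10, 10, 10, 9]
swap(8,12) ⇒ [9, 7, 8, 9, 7, 7, 8, 9, 9, 10, 10, 10, 10]; return 8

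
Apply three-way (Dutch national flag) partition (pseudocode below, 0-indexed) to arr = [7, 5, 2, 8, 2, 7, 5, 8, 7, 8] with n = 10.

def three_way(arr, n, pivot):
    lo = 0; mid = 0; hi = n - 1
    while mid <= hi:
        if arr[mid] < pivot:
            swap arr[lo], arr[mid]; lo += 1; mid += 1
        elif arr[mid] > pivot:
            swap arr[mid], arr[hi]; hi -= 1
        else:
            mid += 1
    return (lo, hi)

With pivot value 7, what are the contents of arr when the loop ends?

lo=0 mid=0 hi=9
7=7: mid=1
5<7: swap(0,1), lo=1 mid=2 ⇒ [5, 7, 2, 8, 2, 7, 5, 8, 7, 8]
2<7: swap(1,2), lo=2 mid=3 ⇒ [5, 2, 7, 8, 2, 7, 5, 8, 7, 8]
8>7: swap(3,9), hi=8 ⇒ [5, 2, 7, 8, 2, 7, 5, 8, 7, 8]
8>7: swap(3,8), hi=7 ⇒ [5, 2, 7, 7, 2, 7, 5, 8, 8, 8]
7=7: mid=4
2<7: swap(2,4), lo=3 mid=5 ⇒ [5, 2, 2, 7, 7, 7, 5, 8, 8, 8]
7=7: mid=6
5<7: swap(3,6), lo=4 mid=7 ⇒ [5, 2, 2, 5, 7, 7, 7, 8, 8, 8]
8>7: swap(7,7), hi=6 ⇒ [5, 2, 2, 5, 7, 7, 7, 8, 8, 8]
done. lo=4 hi=6; arr=[5, 2, 2, 5, 7, 7, 7, 8, 8, 8]

[5, 2, 2, 5, 7, 7, 7, 8, 8, 8]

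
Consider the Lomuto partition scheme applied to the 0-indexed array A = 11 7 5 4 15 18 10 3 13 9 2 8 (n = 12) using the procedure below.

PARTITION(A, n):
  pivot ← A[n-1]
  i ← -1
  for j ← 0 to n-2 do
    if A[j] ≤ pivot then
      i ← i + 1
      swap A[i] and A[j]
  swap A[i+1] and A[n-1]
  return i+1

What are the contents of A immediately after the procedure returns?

pivot = A[11] = 8; i = -1
j=0: A[0]=11 > 8 → no swap
j=1: A[1]=7 ≤ 8 → i=0, swap A[0],A[1] → 7 11 5 4 15 18 10 3 13 9 2 8
j=2: A[2]=5 ≤ 8 → i=1, swap A[1],A[2] → 7 5 11 4 15 18 10 3 13 9 2 8
j=3: A[3]=4 ≤ 8 → i=2, swap A[2],A[3] → 7 5 4 11 15 18 10 3 13 9 2 8
j=4: A[4]=15 > 8 → no swap
j=5: A[5]=18 > 8 → no swap
j=6: A[6]=10 > 8 → no swap
j=7: A[7]=3 ≤ 8 → i=3, swap A[3],A[7] → 7 5 4 3 15 18 10 11 13 9 2 8
j=8: A[8]=13 > 8 → no swap
j=9: A[9]=9 > 8 → no swap
j=10: A[10]=2 ≤ 8 → i=4, swap A[4],A[10] → 7 5 4 3 2 18 10 11 13 9 15 8
final swap A[5],A[11] → 7 5 4 3 2 8 10 11 13 9 15 18; return 5

7 5 4 3 2 8 10 11 13 9 15 18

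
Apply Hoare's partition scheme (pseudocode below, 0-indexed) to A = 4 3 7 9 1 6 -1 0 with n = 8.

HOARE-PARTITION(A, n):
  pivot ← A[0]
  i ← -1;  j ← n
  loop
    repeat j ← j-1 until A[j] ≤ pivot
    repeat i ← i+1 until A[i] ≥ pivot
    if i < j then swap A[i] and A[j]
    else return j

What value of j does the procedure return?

pivot=4
j stops at 7 (0), i stops at 0 (4); swap ⇒ 0 3 7 9 1 6 -1 4
j stops at 6 (-1), i stops at 2 (7); swap ⇒ 0 3 -1 9 1 6 7 4
j stops at 4 (1), i stops at 3 (9); swap ⇒ 0 3 -1 1 9 6 7 4
j stops at 3, i stops at 4; i≥j ⇒ return 3. A=0 3 -1 1 9 6 7 4

3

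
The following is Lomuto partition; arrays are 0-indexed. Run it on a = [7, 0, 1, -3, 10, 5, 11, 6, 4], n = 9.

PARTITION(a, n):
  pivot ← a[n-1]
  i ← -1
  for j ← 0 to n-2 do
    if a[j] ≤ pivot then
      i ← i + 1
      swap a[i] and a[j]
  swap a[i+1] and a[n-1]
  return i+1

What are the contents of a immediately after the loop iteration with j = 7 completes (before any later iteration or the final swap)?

pivot = a[8] = 4; i = -1
j=0: a[0]=7 > 4 → no swap
j=1: a[1]=0 ≤ 4 → i=0, swap a[0],a[1] → [0, 7, 1, -3, 10, 5, 11, 6, 4]
j=2: a[2]=1 ≤ 4 → i=1, swap a[1],a[2] → [0, 1, 7, -3, 10, 5, 11, 6, 4]
j=3: a[3]=-3 ≤ 4 → i=2, swap a[2],a[3] → [0, 1, -3, 7, 10, 5, 11, 6, 4]
j=4: a[4]=10 > 4 → no swap
j=5: a[5]=5 > 4 → no swap
j=6: a[6]=11 > 4 → no swap
j=7: a[7]=6 > 4 → no swap
(after j=7) a = [0, 1, -3, 7, 10, 5, 11, 6, 4]

[0, 1, -3, 7, 10, 5, 11, 6, 4]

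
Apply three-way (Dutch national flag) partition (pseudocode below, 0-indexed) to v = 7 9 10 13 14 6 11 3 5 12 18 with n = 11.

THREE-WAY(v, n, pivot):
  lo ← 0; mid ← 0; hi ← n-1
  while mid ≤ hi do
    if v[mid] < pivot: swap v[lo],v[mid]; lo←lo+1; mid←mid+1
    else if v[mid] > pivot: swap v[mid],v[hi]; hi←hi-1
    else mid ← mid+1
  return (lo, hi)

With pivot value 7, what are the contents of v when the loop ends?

5 3 6 7 14 11 13 10 12 18 9

lo=0 mid=0 hi=10
7=7: mid=1
9>7: swap(1,10), hi=9 ⇒ 7 18 10 13 14 6 11 3 5 12 9
18>7: swap(1,9), hi=8 ⇒ 7 12 10 13 14 6 11 3 5 18 9
12>7: swap(1,8), hi=7 ⇒ 7 5 10 13 14 6 11 3 12 18 9
5<7: swap(0,1), lo=1 mid=2 ⇒ 5 7 10 13 14 6 11 3 12 18 9
10>7: swap(2,7), hi=6 ⇒ 5 7 3 13 14 6 11 10 12 18 9
3<7: swap(1,2), lo=2 mid=3 ⇒ 5 3 7 13 14 6 11 10 12 18 9
13>7: swap(3,6), hi=5 ⇒ 5 3 7 11 14 6 13 10 12 18 9
11>7: swap(3,5), hi=4 ⇒ 5 3 7 6 14 11 13 10 12 18 9
6<7: swap(2,3), lo=3 mid=4 ⇒ 5 3 6 7 14 11 13 10 12 18 9
14>7: swap(4,4), hi=3 ⇒ 5 3 6 7 14 11 13 10 12 18 9
done. lo=3 hi=3; v=5 3 6 7 14 11 13 10 12 18 9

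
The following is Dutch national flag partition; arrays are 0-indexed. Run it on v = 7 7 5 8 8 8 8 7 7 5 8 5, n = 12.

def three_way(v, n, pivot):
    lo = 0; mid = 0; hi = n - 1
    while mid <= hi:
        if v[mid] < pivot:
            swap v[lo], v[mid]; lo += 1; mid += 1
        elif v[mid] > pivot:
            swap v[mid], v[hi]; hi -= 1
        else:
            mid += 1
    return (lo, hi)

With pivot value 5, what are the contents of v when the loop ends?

5 5 5 8 8 8 7 7 8 8 7 7

lo=0 mid=0 hi=11
7>5: swap(0,11), hi=10 ⇒ 5 7 5 8 8 8 8 7 7 5 8 7
5=5: mid=1
7>5: swap(1,10), hi=9 ⇒ 5 8 5 8 8 8 8 7 7 5 7 7
8>5: swap(1,9), hi=8 ⇒ 5 5 5 8 8 8 8 7 7 8 7 7
5=5: mid=2
5=5: mid=3
8>5: swap(3,8), hi=7 ⇒ 5 5 5 7 8 8 8 7 8 8 7 7
7>5: swap(3,7), hi=6 ⇒ 5 5 5 7 8 8 8 7 8 8 7 7
7>5: swap(3,6), hi=5 ⇒ 5 5 5 8 8 8 7 7 8 8 7 7
8>5: swap(3,5), hi=4 ⇒ 5 5 5 8 8 8 7 7 8 8 7 7
8>5: swap(3,4), hi=3 ⇒ 5 5 5 8 8 8 7 7 8 8 7 7
8>5: swap(3,3), hi=2 ⇒ 5 5 5 8 8 8 7 7 8 8 7 7
done. lo=0 hi=2; v=5 5 5 8 8 8 7 7 8 8 7 7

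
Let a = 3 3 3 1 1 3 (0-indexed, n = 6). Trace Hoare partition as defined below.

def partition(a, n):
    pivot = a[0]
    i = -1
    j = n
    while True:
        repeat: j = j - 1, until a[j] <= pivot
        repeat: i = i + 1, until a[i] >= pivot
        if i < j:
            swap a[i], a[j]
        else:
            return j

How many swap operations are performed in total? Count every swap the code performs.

3

pivot = a[0] = 3; i = -1, j = 6
j→5 (a[5]=3≤3), i→0 (a[0]=3≥3); i<j, swap → 3 3 3 1 1 3
j→4 (a[4]=1≤3), i→1 (a[1]=3≥3); i<j, swap → 3 1 3 1 3 3
j→3 (a[3]=1≤3), i→2 (a[2]=3≥3); i<j, swap → 3 1 1 3 3 3
j→2, i→3; i≥j, return j=2. a = 3 1 1 3 3 3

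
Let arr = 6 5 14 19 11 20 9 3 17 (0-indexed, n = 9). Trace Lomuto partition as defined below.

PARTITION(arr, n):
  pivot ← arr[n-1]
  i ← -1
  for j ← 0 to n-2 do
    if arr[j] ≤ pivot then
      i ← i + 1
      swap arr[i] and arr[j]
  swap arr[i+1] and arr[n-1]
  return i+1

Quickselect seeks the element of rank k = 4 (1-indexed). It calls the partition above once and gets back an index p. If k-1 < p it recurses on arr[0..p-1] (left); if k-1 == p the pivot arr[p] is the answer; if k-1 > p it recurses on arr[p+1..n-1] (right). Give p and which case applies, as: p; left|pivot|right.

6; left

pivot = arr[8] = 17; i = -1
j=0: arr[0]=6 ≤ 17 → i=0, swap arr[0],arr[0] (no change) → 6 5 14 19 11 20 9 3 17
j=1: arr[1]=5 ≤ 17 → i=1, swap arr[1],arr[1] (no change) → 6 5 14 19 11 20 9 3 17
j=2: arr[2]=14 ≤ 17 → i=2, swap arr[2],arr[2] (no change) → 6 5 14 19 11 20 9 3 17
j=3: arr[3]=19 > 17 → no swap
j=4: arr[4]=11 ≤ 17 → i=3, swap arr[3],arr[4] → 6 5 14 11 19 20 9 3 17
j=5: arr[5]=20 > 17 → no swap
j=6: arr[6]=9 ≤ 17 → i=4, swap arr[4],arr[6] → 6 5 14 11 9 20 19 3 17
j=7: arr[7]=3 ≤ 17 → i=5, swap arr[5],arr[7] → 6 5 14 11 9 3 19 20 17
final swap arr[6],arr[8] → 6 5 14 11 9 3 17 20 19; return 6
p = 6; k-1 = 3 < 6 ⇒ left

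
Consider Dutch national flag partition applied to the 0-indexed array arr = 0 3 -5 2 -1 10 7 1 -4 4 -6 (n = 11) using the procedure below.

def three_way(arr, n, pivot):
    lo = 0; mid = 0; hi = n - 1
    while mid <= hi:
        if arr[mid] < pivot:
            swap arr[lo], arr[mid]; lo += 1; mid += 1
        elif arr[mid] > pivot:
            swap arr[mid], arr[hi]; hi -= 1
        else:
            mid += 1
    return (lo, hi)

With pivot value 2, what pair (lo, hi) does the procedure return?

(6, 6)

lo=0 mid=0 hi=10
0<2: swap(0,0), lo=1 mid=1 ⇒ 0 3 -5 2 -1 10 7 1 -4 4 -6
3>2: swap(1,10), hi=9 ⇒ 0 -6 -5 2 -1 10 7 1 -4 4 3
-6<2: swap(1,1), lo=2 mid=2 ⇒ 0 -6 -5 2 -1 10 7 1 -4 4 3
-5<2: swap(2,2), lo=3 mid=3 ⇒ 0 -6 -5 2 -1 10 7 1 -4 4 3
2=2: mid=4
-1<2: swap(3,4), lo=4 mid=5 ⇒ 0 -6 -5 -1 2 10 7 1 -4 4 3
10>2: swap(5,9), hi=8 ⇒ 0 -6 -5 -1 2 4 7 1 -4 10 3
4>2: swap(5,8), hi=7 ⇒ 0 -6 -5 -1 2 -4 7 1 4 10 3
-4<2: swap(4,5), lo=5 mid=6 ⇒ 0 -6 -5 -1 -4 2 7 1 4 10 3
7>2: swap(6,7), hi=6 ⇒ 0 -6 -5 -1 -4 2 1 7 4 10 3
1<2: swap(5,6), lo=6 mid=7 ⇒ 0 -6 -5 -1 -4 1 2 7 4 10 3
done. lo=6 hi=6; arr=0 -6 -5 -1 -4 1 2 7 4 10 3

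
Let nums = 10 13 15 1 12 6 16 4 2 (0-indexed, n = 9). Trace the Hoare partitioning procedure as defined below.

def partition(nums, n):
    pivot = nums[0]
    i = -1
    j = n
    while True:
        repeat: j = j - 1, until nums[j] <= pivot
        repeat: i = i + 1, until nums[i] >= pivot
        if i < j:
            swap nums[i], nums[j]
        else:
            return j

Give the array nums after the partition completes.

pivot = nums[0] = 10; i = -1, j = 9
j→8 (nums[8]=2≤10), i→0 (nums[0]=10≥10); i<j, swap → 2 13 15 1 12 6 16 4 10
j→7 (nums[7]=4≤10), i→1 (nums[1]=13≥10); i<j, swap → 2 4 15 1 12 6 16 13 10
j→5 (nums[5]=6≤10), i→2 (nums[2]=15≥10); i<j, swap → 2 4 6 1 12 15 16 13 10
j→3, i→4; i≥j, return j=3. nums = 2 4 6 1 12 15 16 13 10

2 4 6 1 12 15 16 13 10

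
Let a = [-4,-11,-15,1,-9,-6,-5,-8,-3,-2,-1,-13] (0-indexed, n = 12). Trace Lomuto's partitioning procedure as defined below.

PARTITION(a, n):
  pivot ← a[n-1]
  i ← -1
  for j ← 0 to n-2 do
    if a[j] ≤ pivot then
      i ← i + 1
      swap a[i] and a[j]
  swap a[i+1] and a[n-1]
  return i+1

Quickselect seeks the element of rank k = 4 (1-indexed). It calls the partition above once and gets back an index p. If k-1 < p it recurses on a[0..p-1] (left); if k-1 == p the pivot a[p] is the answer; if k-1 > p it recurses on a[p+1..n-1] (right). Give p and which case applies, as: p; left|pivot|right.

pivot=-13, i=-1
j=0: -4>-13, skip
j=1: -11>-13, skip
j=2: -15≤-13, i=0, swap(0,2) ⇒ [-15,-11,-4,1,-9,-6,-5,-8,-3,-2,-1,-13]
j=3: 1>-13, skip
j=4: -9>-13, skip
j=5: -6>-13, skip
j=6: -5>-13, skip
j=7: -8>-13, skip
j=8: -3>-13, skip
j=9: -2>-13, skip
j=10: -1>-13, skip
swap(1,11) ⇒ [-15,-13,-4,1,-9,-6,-5,-8,-3,-2,-1,-11]; return 1
p = 1; k-1 = 3 > 1 ⇒ right

1; right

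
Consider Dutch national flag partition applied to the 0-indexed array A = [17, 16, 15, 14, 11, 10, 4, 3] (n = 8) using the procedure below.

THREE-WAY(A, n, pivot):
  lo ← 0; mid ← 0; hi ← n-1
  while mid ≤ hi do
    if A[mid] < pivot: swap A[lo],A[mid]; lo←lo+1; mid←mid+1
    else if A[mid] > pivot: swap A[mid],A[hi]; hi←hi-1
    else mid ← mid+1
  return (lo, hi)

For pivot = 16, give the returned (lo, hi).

(6, 6)

lo=0 mid=0 hi=7
17>16: swap(0,7), hi=6 ⇒ [3, 16, 15, 14, 11, 10, 4, 17]
3<16: swap(0,0), lo=1 mid=1 ⇒ [3, 16, 15, 14, 11, 10, 4, 17]
16=16: mid=2
15<16: swap(1,2), lo=2 mid=3 ⇒ [3, 15, 16, 14, 11, 10, 4, 17]
14<16: swap(2,3), lo=3 mid=4 ⇒ [3, 15, 14, 16, 11, 10, 4, 17]
11<16: swap(3,4), lo=4 mid=5 ⇒ [3, 15, 14, 11, 16, 10, 4, 17]
10<16: swap(4,5), lo=5 mid=6 ⇒ [3, 15, 14, 11, 10, 16, 4, 17]
4<16: swap(5,6), lo=6 mid=7 ⇒ [3, 15, 14, 11, 10, 4, 16, 17]
done. lo=6 hi=6; A=[3, 15, 14, 11, 10, 4, 16, 17]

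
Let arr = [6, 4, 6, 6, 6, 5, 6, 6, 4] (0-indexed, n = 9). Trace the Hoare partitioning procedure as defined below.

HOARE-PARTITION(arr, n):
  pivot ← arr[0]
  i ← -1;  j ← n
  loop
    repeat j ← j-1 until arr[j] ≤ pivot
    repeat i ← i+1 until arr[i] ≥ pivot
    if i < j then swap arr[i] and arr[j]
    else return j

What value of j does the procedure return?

pivot = arr[0] = 6; i = -1, j = 9
j→8 (arr[8]=4≤6), i→0 (arr[0]=6≥6); i<j, swap → [4, 4, 6, 6, 6, 5, 6, 6, 6]
j→7 (arr[7]=6≤6), i→2 (arr[2]=6≥6); i<j, swap → [4, 4, 6, 6, 6, 5, 6, 6, 6]
j→6 (arr[6]=6≤6), i→3 (arr[3]=6≥6); i<j, swap → [4, 4, 6, 6, 6, 5, 6, 6, 6]
j→5 (arr[5]=5≤6), i→4 (arr[4]=6≥6); i<j, swap → [4, 4, 6, 6, 5, 6, 6, 6, 6]
j→4, i→5; i≥j, return j=4. arr = [4, 4, 6, 6, 5, 6, 6, 6, 6]

4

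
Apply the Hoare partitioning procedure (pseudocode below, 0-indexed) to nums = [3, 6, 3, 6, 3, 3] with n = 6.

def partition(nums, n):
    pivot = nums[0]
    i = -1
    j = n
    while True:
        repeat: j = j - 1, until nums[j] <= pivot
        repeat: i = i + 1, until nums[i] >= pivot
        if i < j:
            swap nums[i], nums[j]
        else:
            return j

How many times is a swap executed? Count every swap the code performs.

2

pivot=3
j stops at 5 (3), i stops at 0 (3); swap ⇒ [3, 6, 3, 6, 3, 3]
j stops at 4 (3), i stops at 1 (6); swap ⇒ [3, 3, 3, 6, 6, 3]
j stops at 2, i stops at 2; i≥j ⇒ return 2. nums=[3, 3, 3, 6, 6, 3]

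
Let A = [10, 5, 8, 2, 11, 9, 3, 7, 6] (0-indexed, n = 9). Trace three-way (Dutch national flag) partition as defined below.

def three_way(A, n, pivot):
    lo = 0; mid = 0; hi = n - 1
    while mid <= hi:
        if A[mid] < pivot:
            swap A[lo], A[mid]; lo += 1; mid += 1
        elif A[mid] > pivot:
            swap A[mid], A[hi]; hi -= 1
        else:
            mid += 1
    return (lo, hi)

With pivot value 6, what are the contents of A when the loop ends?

[5, 3, 2, 6, 9, 11, 7, 8, 10]

lo=0 mid=0 hi=8
10>6: swap(0,8), hi=7 ⇒ [6, 5, 8, 2, 11, 9, 3, 7, 10]
6=6: mid=1
5<6: swap(0,1), lo=1 mid=2 ⇒ [5, 6, 8, 2, 11, 9, 3, 7, 10]
8>6: swap(2,7), hi=6 ⇒ [5, 6, 7, 2, 11, 9, 3, 8, 10]
7>6: swap(2,6), hi=5 ⇒ [5, 6, 3, 2, 11, 9, 7, 8, 10]
3<6: swap(1,2), lo=2 mid=3 ⇒ [5, 3, 6, 2, 11, 9, 7, 8, 10]
2<6: swap(2,3), lo=3 mid=4 ⇒ [5, 3, 2, 6, 11, 9, 7, 8, 10]
11>6: swap(4,5), hi=4 ⇒ [5, 3, 2, 6, 9, 11, 7, 8, 10]
9>6: swap(4,4), hi=3 ⇒ [5, 3, 2, 6, 9, 11, 7, 8, 10]
done. lo=3 hi=3; A=[5, 3, 2, 6, 9, 11, 7, 8, 10]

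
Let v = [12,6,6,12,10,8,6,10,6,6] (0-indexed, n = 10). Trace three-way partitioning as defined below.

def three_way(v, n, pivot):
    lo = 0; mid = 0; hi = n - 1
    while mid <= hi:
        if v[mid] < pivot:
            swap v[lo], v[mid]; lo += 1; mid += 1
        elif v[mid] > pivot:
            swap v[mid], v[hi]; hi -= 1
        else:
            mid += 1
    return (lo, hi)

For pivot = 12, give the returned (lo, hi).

(8, 9)

pivot = 12; lo=0, mid=0, hi=9
v[mid]=12=12: mid=1
v[mid]=6<12: swap v[0],v[1]; lo=1,mid=2 → [6,12,6,12,10,8,6,10,6,6]
v[mid]=6<12: swap v[1],v[2]; lo=2,mid=3 → [6,6,12,12,10,8,6,10,6,6]
v[mid]=12=12: mid=4
v[mid]=10<12: swap v[2],v[4]; lo=3,mid=5 → [6,6,10,12,12,8,6,10,6,6]
v[mid]=8<12: swap v[3],v[5]; lo=4,mid=6 → [6,6,10,8,12,12,6,10,6,6]
v[mid]=6<12: swap v[4],v[6]; lo=5,mid=7 → [6,6,10,8,6,12,12,10,6,6]
v[mid]=10<12: swap v[5],v[7]; lo=6,mid=8 → [6,6,10,8,6,10,12,12,6,6]
v[mid]=6<12: swap v[6],v[8]; lo=7,mid=9 → [6,6,10,8,6,10,6,12,12,6]
v[mid]=6<12: swap v[7],v[9]; lo=8,mid=10 → [6,6,10,8,6,10,6,6,12,12]
end: lo=8, hi=9; v = [6,6,10,8,6,10,6,6,12,12]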